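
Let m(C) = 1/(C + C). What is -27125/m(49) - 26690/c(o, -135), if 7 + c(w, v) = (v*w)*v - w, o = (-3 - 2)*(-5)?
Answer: -1211080118940/455593 ≈ -2.6582e+6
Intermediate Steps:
m(C) = 1/(2*C)
o = 25 (o = -5*(-5) = 25)
c(w, v) = -7 - w + w*v² (c(w, v) = -7 + ((v*w)*v - w) = -7 + (w*v² - w) = -7 + (-w + w*v²) = -7 - w + w*v²)
-27125/m(49) - 26690/c(o, -135) = -27125/((½)/49) - 26690/(-7 - 1*25 + 25*(-135)²) = -27125/((½)*(1/49)) - 26690/(-7 - 25 + 25*18225) = -27125/1/98 - 26690/(-7 - 25 + 455625) = -27125*98 - 26690/455593 = -2658250 - 26690*1/455593 = -2658250 - 26690/455593 = -1211080118940/455593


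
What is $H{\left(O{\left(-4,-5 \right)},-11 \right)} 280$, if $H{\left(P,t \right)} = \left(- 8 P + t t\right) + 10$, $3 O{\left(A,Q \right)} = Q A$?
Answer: $\frac{65240}{3} \approx 21747.0$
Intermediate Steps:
$O{\left(A,Q \right)} = \frac{A Q}{3}$ ($O{\left(A,Q \right)} = \frac{Q A}{3} = \frac{A Q}{3}$)
$H{\left(P,t \right)} = 10 + t^{2} - 8 P$ ($H{\left(P,t \right)} = \left(- 8 P + t^{2}\right) + 10 = \left(t^{2} - 8 P\right) + 10 = 10 + t^{2} - 8 P$)
$H{\left(O{\left(-4,-5 \right)},-11 \right)} 280 = \left(10 + \left(-11\right)^{2} - 8 \cdot \frac{1}{3} \left(-4\right) \left(-5\right)\right) 280 = \left(10 + 121 - \frac{160}{3}\right) 280 = \frac{233}{3} \cdot 280 = \frac{65240}{3}$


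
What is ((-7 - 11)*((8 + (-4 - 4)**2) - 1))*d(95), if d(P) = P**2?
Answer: -11533950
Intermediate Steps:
((-7 - 11)*((8 + (-4 - 4)**2) - 1))*d(95) = ((-7 - 11)*((8 + (-4 - 4)**2) - 1))*95**2 = -18*((8 + (-8)**2) - 1)*9025 = -18*((8 + 64) - 1)*9025 = -18*(72 - 1)*9025 = -18*71*9025 = -1278*9025 = -11533950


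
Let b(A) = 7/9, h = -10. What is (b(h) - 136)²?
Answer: 1481089/81 ≈ 18285.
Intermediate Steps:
b(A) = 7/9 (b(A) = 7*(⅑) = 7/9)
(b(h) - 136)² = (7/9 - 136)² = (-1217/9)² = 1481089/81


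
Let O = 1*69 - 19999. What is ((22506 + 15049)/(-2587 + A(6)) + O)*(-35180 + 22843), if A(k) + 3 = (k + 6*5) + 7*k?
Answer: 618104857955/2512 ≈ 2.4606e+8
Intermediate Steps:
A(k) = 27 + 8*k (A(k) = -3 + ((k + 6*5) + 7*k) = -3 + ((k + 30) + 7*k) = -3 + ((30 + k) + 7*k) = -3 + (30 + 8*k) = 27 + 8*k)
O = -19930 (O = 69 - 19999 = -19930)
((22506 + 15049)/(-2587 + A(6)) + O)*(-35180 + 22843) = ((22506 + 15049)/(-2587 + (27 + 8*6)) - 19930)*(-35180 + 22843) = (37555/(-2587 + (27 + 48)) - 19930)*(-12337) = (37555/(-2587 + 75) - 19930)*(-12337) = (37555/(-2512) - 19930)*(-12337) = (37555*(-1/2512) - 19930)*(-12337) = (-37555/2512 - 19930)*(-12337) = -50101715/2512*(-12337) = 618104857955/2512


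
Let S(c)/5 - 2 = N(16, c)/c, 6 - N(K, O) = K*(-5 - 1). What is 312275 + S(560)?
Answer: 17488011/56 ≈ 3.1229e+5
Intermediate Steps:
N(K, O) = 6 + 6*K (N(K, O) = 6 - K*(-5 - 1) = 6 - K*(-6) = 6 - (-6)*K = 6 + 6*K)
S(c) = 10 + 510/c (S(c) = 10 + 5*((6 + 6*16)/c) = 10 + 5*((6 + 96)/c) = 10 + 5*(102/c) = 10 + 510/c)
312275 + S(560) = 312275 + (10 + 510/560) = 312275 + (10 + 510*(1/560)) = 312275 + (10 + 51/56) = 312275 + 611/56 = 17488011/56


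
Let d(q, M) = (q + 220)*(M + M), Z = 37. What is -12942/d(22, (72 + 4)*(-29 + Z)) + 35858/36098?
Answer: 2521206265/2655657664 ≈ 0.94937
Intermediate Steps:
d(q, M) = 2*M*(220 + q) (d(q, M) = (220 + q)*(2*M) = 2*M*(220 + q))
-12942/d(22, (72 + 4)*(-29 + Z)) + 35858/36098 = -12942*1/(2*(-29 + 37)*(72 + 4)*(220 + 22)) + 35858/36098 = -12942/(2*(76*8)*242) + 35858*(1/36098) = -12942/(2*608*242) + 17929/18049 = -12942/294272 + 17929/18049 = -12942*1/294272 + 17929/18049 = -6471/147136 + 17929/18049 = 2521206265/2655657664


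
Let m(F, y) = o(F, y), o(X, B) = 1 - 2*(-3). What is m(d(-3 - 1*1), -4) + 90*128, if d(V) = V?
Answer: 11527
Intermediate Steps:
o(X, B) = 7 (o(X, B) = 1 + 6 = 7)
m(F, y) = 7
m(d(-3 - 1*1), -4) + 90*128 = 7 + 90*128 = 7 + 11520 = 11527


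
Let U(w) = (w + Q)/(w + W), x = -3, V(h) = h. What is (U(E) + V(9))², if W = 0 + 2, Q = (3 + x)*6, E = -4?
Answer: 121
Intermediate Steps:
Q = 0 (Q = (3 - 3)*6 = 0*6 = 0)
W = 2
U(w) = w/(2 + w) (U(w) = (w + 0)/(w + 2) = w/(2 + w))
(U(E) + V(9))² = (-4/(2 - 4) + 9)² = (-4/(-2) + 9)² = (-4*(-½) + 9)² = (2 + 9)² = 11² = 121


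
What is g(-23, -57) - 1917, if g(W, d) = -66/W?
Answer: -44025/23 ≈ -1914.1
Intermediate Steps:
g(-23, -57) - 1917 = -66/(-23) - 1917 = -66*(-1/23) - 1917 = 66/23 - 1917 = -44025/23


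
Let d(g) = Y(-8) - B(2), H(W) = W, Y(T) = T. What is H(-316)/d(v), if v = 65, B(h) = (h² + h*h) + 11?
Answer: 316/27 ≈ 11.704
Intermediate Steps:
B(h) = 11 + 2*h² (B(h) = (h² + h²) + 11 = 2*h² + 11 = 11 + 2*h²)
d(g) = -27 (d(g) = -8 - (11 + 2*2²) = -8 - (11 + 2*4) = -8 - (11 + 8) = -8 - 1*19 = -8 - 19 = -27)
H(-316)/d(v) = -316/(-27) = -316*(-1/27) = 316/27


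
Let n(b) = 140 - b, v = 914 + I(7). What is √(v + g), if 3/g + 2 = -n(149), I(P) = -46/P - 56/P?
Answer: √44093/7 ≈ 29.998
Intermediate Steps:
I(P) = -102/P
v = 6296/7 (v = 914 - 102/7 = 6296/7 ≈ 899.43)
g = 3/7 (g = 3/(-2 - (140 - 1*149)) = 3/(-2 - (140 - 149)) = 3/(-2 - 1*(-9)) = 3/(-2 + 9) = 3/7 ≈ 0.42857)
√(v + g) = √(6296/7 + 3/7) = √(6299/7) = √44093/7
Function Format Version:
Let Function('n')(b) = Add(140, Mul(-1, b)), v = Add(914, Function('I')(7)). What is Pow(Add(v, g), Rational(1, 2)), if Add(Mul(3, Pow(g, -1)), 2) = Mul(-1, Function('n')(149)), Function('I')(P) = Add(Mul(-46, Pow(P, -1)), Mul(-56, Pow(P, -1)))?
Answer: Mul(Rational(1, 7), Pow(44093, Rational(1, 2))) ≈ 29.998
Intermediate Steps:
Function('I')(P) = Mul(-102, Pow(P, -1))
v = Rational(6296, 7) (v = Add(914, Mul(-102, Pow(7, -1))) = Add(914, Mul(-102, Rational(1, 7))) = Add(914, Rational(-102, 7)) = Rational(6296, 7) ≈ 899.43)
g = Rational(3, 7) (g = Mul(3, Pow(Add(-2, Mul(-1, Add(140, Mul(-1, 149)))), -1)) = Mul(3, Pow(Add(-2, Mul(-1, Add(140, -149))), -1)) = Mul(3, Pow(Add(-2, Mul(-1, -9)), -1)) = Mul(3, Pow(Add(-2, 9), -1)) = Mul(3, Pow(7, -1)) = Mul(3, Rational(1, 7)) = Rational(3, 7) ≈ 0.42857)
Pow(Add(v, g), Rational(1, 2)) = Pow(Add(Rational(6296, 7), Rational(3, 7)), Rational(1, 2)) = Pow(Rational(6299, 7), Rational(1, 2)) = Mul(Rational(1, 7), Pow(44093, Rational(1, 2)))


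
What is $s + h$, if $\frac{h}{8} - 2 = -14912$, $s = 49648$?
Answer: $-69632$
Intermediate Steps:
$h = -119280$ ($h = 16 + 8 \left(-14912\right) = 16 - 119296 = -119280$)
$s + h = 49648 - 119280 = -69632$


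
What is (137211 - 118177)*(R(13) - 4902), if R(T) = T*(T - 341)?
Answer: -174465644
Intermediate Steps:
R(T) = T*(-341 + T)
(137211 - 118177)*(R(13) - 4902) = (137211 - 118177)*(13*(-341 + 13) - 4902) = 19034*(13*(-328) - 4902) = 19034*(-4264 - 4902) = 19034*(-9166) = -174465644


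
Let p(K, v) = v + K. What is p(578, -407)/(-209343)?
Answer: -57/69781 ≈ -0.00081684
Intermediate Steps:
p(K, v) = K + v
p(578, -407)/(-209343) = (578 - 407)/(-209343) = 171*(-1/209343) = -57/69781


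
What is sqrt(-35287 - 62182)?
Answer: I*sqrt(97469) ≈ 312.2*I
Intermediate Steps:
sqrt(-35287 - 62182) = sqrt(-97469) = I*sqrt(97469)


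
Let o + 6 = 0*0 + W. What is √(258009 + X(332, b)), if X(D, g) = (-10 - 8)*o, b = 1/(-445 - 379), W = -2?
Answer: √258153 ≈ 508.09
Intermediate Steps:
b = -1/824 (b = 1/(-824) = -1/824 ≈ -0.0012136)
o = -8 (o = -6 + (0*0 - 2) = -6 + (0 - 2) = -6 - 2 = -8)
X(D, g) = 144 (X(D, g) = (-10 - 8)*(-8) = -18*(-8) = 144)
√(258009 + X(332, b)) = √(258009 + 144) = √258153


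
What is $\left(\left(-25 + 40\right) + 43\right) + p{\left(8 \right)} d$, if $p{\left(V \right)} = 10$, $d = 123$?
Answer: $1288$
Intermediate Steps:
$\left(\left(-25 + 40\right) + 43\right) + p{\left(8 \right)} d = \left(\left(-25 + 40\right) + 43\right) + 10 \cdot 123 = \left(15 + 43\right) + 1230 = 58 + 1230 = 1288$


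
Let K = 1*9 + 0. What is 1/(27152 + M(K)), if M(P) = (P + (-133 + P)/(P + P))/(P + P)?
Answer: 162/4398643 ≈ 3.6830e-5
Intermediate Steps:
K = 9 (K = 9 + 0 = 9)
M(P) = (P + (-133 + P)/(2*P))/(2*P) (M(P) = (P + (-133 + P)/((2*P)))/((2*P)) = (P + (-133 + P)*(1/(2*P)))*(1/(2*P)) = (P + (-133 + P)/(2*P))*(1/(2*P)) = (P + (-133 + P)/(2*P))/(2*P))
1/(27152 + M(K)) = 1/(27152 + (1/4)*(-133 + 9 + 2*9**2)/9**2) = 1/(27152 + (1/4)*(1/81)*(-133 + 9 + 2*81)) = 1/(27152 + (1/4)*(1/81)*(-133 + 9 + 162)) = 1/(27152 + (1/4)*(1/81)*38) = 1/(27152 + 19/162) = 1/(4398643/162) = 162/4398643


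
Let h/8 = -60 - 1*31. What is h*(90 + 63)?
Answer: -111384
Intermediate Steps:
h = -728 (h = 8*(-60 - 1*31) = 8*(-60 - 31) = 8*(-91) = -728)
h*(90 + 63) = -728*(90 + 63) = -728*153 = -111384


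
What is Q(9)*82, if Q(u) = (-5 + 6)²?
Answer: 82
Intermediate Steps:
Q(u) = 1 (Q(u) = 1² = 1)
Q(9)*82 = 1*82 = 82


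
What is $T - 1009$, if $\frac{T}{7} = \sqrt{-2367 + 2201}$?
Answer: $-1009 + 7 i \sqrt{166} \approx -1009.0 + 90.189 i$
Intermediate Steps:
$T = 7 i \sqrt{166}$ ($T = 7 \sqrt{-2367 + 2201} = 7 \sqrt{-166} = 7 i \sqrt{166} \approx 90.189 i$)
$T - 1009 = 7 i \sqrt{166} - 1009 = -1009 + 7 i \sqrt{166}$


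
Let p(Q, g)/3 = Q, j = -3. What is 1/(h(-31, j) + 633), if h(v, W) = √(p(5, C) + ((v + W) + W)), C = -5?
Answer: 633/400711 - I*√22/400711 ≈ 0.0015797 - 1.1705e-5*I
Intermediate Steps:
p(Q, g) = 3*Q
h(v, W) = √(15 + v + 2*W) (h(v, W) = √(3*5 + ((v + W) + W)) = √(15 + ((W + v) + W)) = √(15 + (v + 2*W)) = √(15 + v + 2*W))
1/(h(-31, j) + 633) = 1/(√(15 - 31 + 2*(-3)) + 633) = 1/(√(15 - 31 - 6) + 633) = 1/(√(-22) + 633) = 1/(I*√22 + 633) = 1/(633 + I*√22)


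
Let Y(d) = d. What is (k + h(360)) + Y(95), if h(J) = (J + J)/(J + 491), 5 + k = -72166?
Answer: -61335956/851 ≈ -72075.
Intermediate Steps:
k = -72171 (k = -5 - 72166 = -72171)
h(J) = 2*J/(491 + J) (h(J) = (2*J)/(491 + J) = 2*J/(491 + J))
(k + h(360)) + Y(95) = (-72171 + 2*360/(491 + 360)) + 95 = (-72171 + 2*360/851) + 95 = (-72171 + 2*360*(1/851)) + 95 = (-72171 + 720/851) + 95 = -61416801/851 + 95 = -61335956/851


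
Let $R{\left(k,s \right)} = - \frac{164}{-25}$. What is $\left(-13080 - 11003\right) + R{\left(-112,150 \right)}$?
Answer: $- \frac{601911}{25} \approx -24076.0$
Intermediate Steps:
$R{\left(k,s \right)} = \frac{164}{25}$ ($R{\left(k,s \right)} = \left(-164\right) \left(- \frac{1}{25}\right) = \frac{164}{25}$)
$\left(-13080 - 11003\right) + R{\left(-112,150 \right)} = \left(-13080 - 11003\right) + \frac{164}{25} = -24083 + \frac{164}{25} = - \frac{601911}{25}$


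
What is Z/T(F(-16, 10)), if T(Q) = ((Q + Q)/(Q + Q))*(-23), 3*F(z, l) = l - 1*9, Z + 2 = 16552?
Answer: -16550/23 ≈ -719.57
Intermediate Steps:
Z = 16550 (Z = -2 + 16552 = 16550)
F(z, l) = -3 + l/3 (F(z, l) = (l - 1*9)/3 = (l - 9)/3 = (-9 + l)/3 = -3 + l/3)
T(Q) = -23 (T(Q) = ((2*Q)/((2*Q)))*(-23) = ((2*Q)*(1/(2*Q)))*(-23) = 1*(-23) = -23)
Z/T(F(-16, 10)) = 16550/(-23) = 16550*(-1/23) = -16550/23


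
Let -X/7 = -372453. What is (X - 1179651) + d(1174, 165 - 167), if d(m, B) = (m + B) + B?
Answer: 1428690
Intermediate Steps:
X = 2607171 (X = -7*(-372453) = 2607171)
d(m, B) = m + 2*B (d(m, B) = (B + m) + B = m + 2*B)
(X - 1179651) + d(1174, 165 - 167) = (2607171 - 1179651) + (1174 + 2*(165 - 167)) = 1427520 + (1174 + 2*(-2)) = 1427520 + (1174 - 4) = 1427520 + 1170 = 1428690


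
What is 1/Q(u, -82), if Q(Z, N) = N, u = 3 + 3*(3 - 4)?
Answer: -1/82 ≈ -0.012195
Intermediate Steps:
u = 0 (u = 3 + 3*(-1) = 3 - 3 = 0)
1/Q(u, -82) = 1/(-82) = -1/82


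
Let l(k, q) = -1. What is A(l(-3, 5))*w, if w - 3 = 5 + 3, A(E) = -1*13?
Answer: -143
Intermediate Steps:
A(E) = -13
w = 11 (w = 3 + (5 + 3) = 3 + 8 = 11)
A(l(-3, 5))*w = -13*11 = -143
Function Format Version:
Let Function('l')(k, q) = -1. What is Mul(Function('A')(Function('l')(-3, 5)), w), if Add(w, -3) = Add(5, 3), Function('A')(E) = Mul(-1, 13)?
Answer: -143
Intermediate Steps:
Function('A')(E) = -13
w = 11 (w = Add(3, Add(5, 3)) = Add(3, 8) = 11)
Mul(Function('A')(Function('l')(-3, 5)), w) = Mul(-13, 11) = -143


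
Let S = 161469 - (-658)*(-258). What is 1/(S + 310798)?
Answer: 1/302503 ≈ 3.3058e-6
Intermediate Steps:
S = -8295 (S = 161469 - 1*169764 = 161469 - 169764 = -8295)
1/(S + 310798) = 1/(-8295 + 310798) = 1/302503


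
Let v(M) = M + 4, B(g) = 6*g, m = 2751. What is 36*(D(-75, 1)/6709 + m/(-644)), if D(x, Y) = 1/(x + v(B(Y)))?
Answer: -1542433473/10029955 ≈ -153.78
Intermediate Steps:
v(M) = 4 + M
D(x, Y) = 1/(4 + x + 6*Y) (D(x, Y) = 1/(x + (4 + 6*Y)) = 1/(4 + x + 6*Y))
36*(D(-75, 1)/6709 + m/(-644)) = 36*(1/((4 - 75 + 6*1)*6709) + 2751/(-644)) = 36*((1/6709)/(4 - 75 + 6) + 2751*(-1/644)) = 36*((1/6709)/(-65) - 393/92) = 36*(-1/65*1/6709 - 393/92) = 36*(-1/436085 - 393/92) = 36*(-171381497/40119820) = -1542433473/10029955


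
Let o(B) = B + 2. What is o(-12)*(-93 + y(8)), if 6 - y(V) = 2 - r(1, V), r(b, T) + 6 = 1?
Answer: 940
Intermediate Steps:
r(b, T) = -5 (r(b, T) = -6 + 1 = -5)
o(B) = 2 + B
y(V) = -1 (y(V) = 6 - (2 - 1*(-5)) = 6 - (2 + 5) = 6 - 1*7 = 6 - 7 = -1)
o(-12)*(-93 + y(8)) = (2 - 12)*(-93 - 1) = -10*(-94) = 940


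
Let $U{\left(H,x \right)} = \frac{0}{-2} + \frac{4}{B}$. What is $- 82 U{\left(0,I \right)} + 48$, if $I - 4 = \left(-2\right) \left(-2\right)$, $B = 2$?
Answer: $-116$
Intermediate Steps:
$I = 8$ ($I = 4 - -4 = 4 + 4 = 8$)
$U{\left(H,x \right)} = 2$ ($U{\left(H,x \right)} = \frac{0}{-2} + \frac{4}{2} = 0 \left(- \frac{1}{2}\right) + 4 \cdot \frac{1}{2} = 0 + 2 = 2$)
$- 82 U{\left(0,I \right)} + 48 = \left(-82\right) 2 + 48 = -164 + 48 = -116$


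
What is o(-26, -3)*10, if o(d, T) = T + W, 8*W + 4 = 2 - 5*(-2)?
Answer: -20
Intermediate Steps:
W = 1 (W = -½ + (2 - 5*(-2))/8 = -½ + (2 + 10)/8 = -½ + (⅛)*12 = -½ + 3/2 = 1)
o(d, T) = 1 + T (o(d, T) = T + 1 = 1 + T)
o(-26, -3)*10 = (1 - 3)*10 = -2*10 = -20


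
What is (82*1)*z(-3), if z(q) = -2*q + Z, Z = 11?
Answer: 1394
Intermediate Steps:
z(q) = 11 - 2*q (z(q) = -2*q + 11 = 11 - 2*q)
(82*1)*z(-3) = (82*1)*(11 - 2*(-3)) = 82*(11 + 6) = 82*17 = 1394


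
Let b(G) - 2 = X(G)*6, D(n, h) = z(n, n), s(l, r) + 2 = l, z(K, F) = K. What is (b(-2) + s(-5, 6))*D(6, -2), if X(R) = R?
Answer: -102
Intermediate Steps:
s(l, r) = -2 + l
D(n, h) = n
b(G) = 2 + 6*G (b(G) = 2 + G*6 = 2 + 6*G)
(b(-2) + s(-5, 6))*D(6, -2) = ((2 + 6*(-2)) + (-2 - 5))*6 = ((2 - 12) - 7)*6 = (-10 - 7)*6 = -17*6 = -102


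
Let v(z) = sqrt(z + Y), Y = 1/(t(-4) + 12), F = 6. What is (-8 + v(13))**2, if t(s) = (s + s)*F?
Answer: (48 - sqrt(467))**2/36 ≈ 19.345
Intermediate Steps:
t(s) = 12*s (t(s) = (s + s)*6 = (2*s)*6 = 12*s)
Y = -1/36 (Y = 1/(12*(-4) + 12) = 1/(-48 + 12) = 1/(-36) = -1/36 ≈ -0.027778)
v(z) = sqrt(-1/36 + z) (v(z) = sqrt(z - 1/36) = sqrt(-1/36 + z))
(-8 + v(13))**2 = (-8 + sqrt(-1 + 36*13)/6)**2 = (-8 + sqrt(-1 + 468)/6)**2 = (-8 + sqrt(467)/6)**2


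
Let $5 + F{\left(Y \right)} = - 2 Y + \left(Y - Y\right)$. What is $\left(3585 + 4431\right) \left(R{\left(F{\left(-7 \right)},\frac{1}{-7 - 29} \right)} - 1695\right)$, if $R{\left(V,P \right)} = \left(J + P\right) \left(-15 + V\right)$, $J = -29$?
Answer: $-12191000$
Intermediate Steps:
$F{\left(Y \right)} = -5 - 2 Y$ ($F{\left(Y \right)} = -5 + \left(- 2 Y + \left(Y - Y\right)\right) = -5 + \left(- 2 Y + 0\right) = -5 - 2 Y$)
$R{\left(V,P \right)} = \left(-29 + P\right) \left(-15 + V\right)$
$\left(3585 + 4431\right) \left(R{\left(F{\left(-7 \right)},\frac{1}{-7 - 29} \right)} - 1695\right) = \left(3585 + 4431\right) \left(\left(435 - 29 \left(-5 - -14\right) - \frac{15}{-7 - 29} + \frac{-5 - -14}{-7 - 29}\right) - 1695\right) = 8016 \left(\left(435 - 29 \left(-5 + 14\right) - \frac{15}{-36} + \frac{-5 + 14}{-36}\right) - 1695\right) = 8016 \left(\left(435 - 261 - - \frac{5}{12} - \frac{1}{4}\right) - 1695\right) = 8016 \left(\left(435 - 261 + \frac{5}{12} - \frac{1}{4}\right) - 1695\right) = 8016 \left(\frac{1045}{6} - 1695\right) = 8016 \left(- \frac{9125}{6}\right) = -12191000$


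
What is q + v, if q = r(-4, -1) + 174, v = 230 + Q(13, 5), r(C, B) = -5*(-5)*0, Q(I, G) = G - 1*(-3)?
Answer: 412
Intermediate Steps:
Q(I, G) = 3 + G (Q(I, G) = G + 3 = 3 + G)
r(C, B) = 0 (r(C, B) = 25*0 = 0)
v = 238 (v = 230 + (3 + 5) = 230 + 8 = 238)
q = 174 (q = 0 + 174 = 174)
q + v = 174 + 238 = 412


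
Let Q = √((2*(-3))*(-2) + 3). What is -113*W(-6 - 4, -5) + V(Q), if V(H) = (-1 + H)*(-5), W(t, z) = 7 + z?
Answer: -221 - 5*√15 ≈ -240.36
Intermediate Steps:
Q = √15 (Q = √(-6*(-2) + 3) = √(12 + 3) = √15 ≈ 3.8730)
V(H) = 5 - 5*H
-113*W(-6 - 4, -5) + V(Q) = -113*(7 - 5) + (5 - 5*√15) = -113*2 + (5 - 5*√15) = -226 + (5 - 5*√15) = -221 - 5*√15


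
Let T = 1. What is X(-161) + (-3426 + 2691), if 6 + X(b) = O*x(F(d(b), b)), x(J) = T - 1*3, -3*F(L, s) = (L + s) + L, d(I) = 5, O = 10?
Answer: -761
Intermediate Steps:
F(L, s) = -2*L/3 - s/3 (F(L, s) = -((L + s) + L)/3 = -(s + 2*L)/3 = -2*L/3 - s/3)
x(J) = -2 (x(J) = 1 - 1*3 = 1 - 3 = -2)
X(b) = -26 (X(b) = -6 + 10*(-2) = -6 - 20 = -26)
X(-161) + (-3426 + 2691) = -26 + (-3426 + 2691) = -26 - 735 = -761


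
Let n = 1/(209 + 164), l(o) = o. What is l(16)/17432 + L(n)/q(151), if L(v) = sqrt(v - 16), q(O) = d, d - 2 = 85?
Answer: 2/2179 + I*sqrt(247299)/10817 ≈ 0.00091785 + 0.045973*I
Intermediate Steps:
d = 87 (d = 2 + 85 = 87)
n = 1/373 ≈ 0.0026810
q(O) = 87
L(v) = sqrt(-16 + v)
l(16)/17432 + L(n)/q(151) = 16/17432 + sqrt(-16 + 1/373)/87 = 16*(1/17432) + sqrt(-5967/373)*(1/87) = 2/2179 + (3*I*sqrt(247299)/373)*(1/87) = 2/2179 + I*sqrt(247299)/10817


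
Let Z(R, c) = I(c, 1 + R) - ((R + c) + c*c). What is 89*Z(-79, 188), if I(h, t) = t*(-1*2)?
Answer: -3141433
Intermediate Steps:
I(h, t) = -2*t (I(h, t) = t*(-2) = -2*t)
Z(R, c) = -2 - c - c² - 3*R (Z(R, c) = -2*(1 + R) - ((R + c) + c*c) = (-2 - 2*R) - ((R + c) + c²) = (-2 - 2*R) - (R + c + c²) = (-2 - 2*R) + (-R - c - c²) = -2 - c - c² - 3*R)
89*Z(-79, 188) = 89*(-2 - 1*188 - 1*188² - 3*(-79)) = 89*(-2 - 188 - 1*35344 + 237) = 89*(-2 - 188 - 35344 + 237) = 89*(-35297) = -3141433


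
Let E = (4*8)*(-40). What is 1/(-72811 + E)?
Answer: -1/74091 ≈ -1.3497e-5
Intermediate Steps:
E = -1280 (E = 32*(-40) = -1280)
1/(-72811 + E) = 1/(-72811 - 1280) = 1/(-74091) = -1/74091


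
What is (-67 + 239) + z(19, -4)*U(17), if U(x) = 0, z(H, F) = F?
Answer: 172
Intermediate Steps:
(-67 + 239) + z(19, -4)*U(17) = (-67 + 239) - 4*0 = 172 + 0 = 172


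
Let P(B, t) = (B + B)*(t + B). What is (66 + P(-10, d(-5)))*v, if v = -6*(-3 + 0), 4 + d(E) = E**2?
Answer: -2772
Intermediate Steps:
d(E) = -4 + E**2
v = 18 (v = -6*(-3) = 18)
P(B, t) = 2*B*(B + t) (P(B, t) = (2*B)*(B + t) = 2*B*(B + t))
(66 + P(-10, d(-5)))*v = (66 + 2*(-10)*(-10 + (-4 + (-5)**2)))*18 = (66 + 2*(-10)*(-10 + (-4 + 25)))*18 = (66 + 2*(-10)*(-10 + 21))*18 = (66 + 2*(-10)*11)*18 = (66 - 220)*18 = -154*18 = -2772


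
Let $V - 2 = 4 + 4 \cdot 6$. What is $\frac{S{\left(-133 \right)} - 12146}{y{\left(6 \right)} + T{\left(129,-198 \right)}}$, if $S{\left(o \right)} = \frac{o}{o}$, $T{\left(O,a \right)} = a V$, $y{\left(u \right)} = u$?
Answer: $\frac{12145}{5934} \approx 2.0467$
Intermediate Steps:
$V = 30$ ($V = 2 + \left(4 + 4 \cdot 6\right) = 2 + \left(4 + 24\right) = 2 + 28 = 30$)
$T{\left(O,a \right)} = 30 a$ ($T{\left(O,a \right)} = a 30 = 30 a$)
$S{\left(o \right)} = 1$
$\frac{S{\left(-133 \right)} - 12146}{y{\left(6 \right)} + T{\left(129,-198 \right)}} = \frac{1 - 12146}{6 + 30 \left(-198\right)} = - \frac{12145}{6 - 5940} = - \frac{12145}{-5934} = \left(-12145\right) \left(- \frac{1}{5934}\right) = \frac{12145}{5934}$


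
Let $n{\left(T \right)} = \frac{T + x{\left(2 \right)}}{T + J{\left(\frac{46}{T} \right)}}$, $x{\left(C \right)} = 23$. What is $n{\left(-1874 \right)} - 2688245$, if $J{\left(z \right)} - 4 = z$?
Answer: $- \frac{1570125367266}{584071} \approx -2.6882 \cdot 10^{6}$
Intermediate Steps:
$J{\left(z \right)} = 4 + z$
$n{\left(T \right)} = \frac{23 + T}{4 + T + \frac{46}{T}}$ ($n{\left(T \right)} = \frac{T + 23}{T + \left(4 + \frac{46}{T}\right)} = \frac{23 + T}{4 + T + \frac{46}{T}}$)
$n{\left(-1874 \right)} - 2688245 = - \frac{1874 \left(23 - 1874\right)}{46 + \left(-1874\right)^{2} + 4 \left(-1874\right)} - 2688245 = \left(-1874\right) \frac{1}{46 + 3511876 - 7496} \left(-1851\right) - 2688245 = \left(-1874\right) \frac{1}{3504426} \left(-1851\right) - 2688245 = \frac{578129}{584071} - 2688245 = - \frac{1570125367266}{584071}$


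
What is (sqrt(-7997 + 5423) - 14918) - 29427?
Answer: -44345 + 3*I*sqrt(286) ≈ -44345.0 + 50.735*I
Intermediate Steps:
(sqrt(-7997 + 5423) - 14918) - 29427 = (sqrt(-2574) - 14918) - 29427 = (3*I*sqrt(286) - 14918) - 29427 = (-14918 + 3*I*sqrt(286)) - 29427 = -44345 + 3*I*sqrt(286)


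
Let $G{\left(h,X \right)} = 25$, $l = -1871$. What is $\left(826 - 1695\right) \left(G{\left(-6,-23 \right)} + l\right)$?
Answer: $1604174$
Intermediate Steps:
$\left(826 - 1695\right) \left(G{\left(-6,-23 \right)} + l\right) = \left(826 - 1695\right) \left(25 - 1871\right) = \left(-869\right) \left(-1846\right) = 1604174$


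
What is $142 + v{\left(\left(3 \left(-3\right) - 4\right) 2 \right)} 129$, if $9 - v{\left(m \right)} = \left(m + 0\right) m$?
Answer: $-85901$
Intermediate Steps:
$v{\left(m \right)} = 9 - m^{2}$ ($v{\left(m \right)} = 9 - \left(m + 0\right) m = 9 - m m = 9 - m^{2}$)
$142 + v{\left(\left(3 \left(-3\right) - 4\right) 2 \right)} 129 = 142 + \left(9 - \left(\left(3 \left(-3\right) - 4\right) 2\right)^{2}\right) 129 = 142 + \left(9 - \left(\left(-9 - 4\right) 2\right)^{2}\right) 129 = 142 + \left(9 - \left(\left(-13\right) 2\right)^{2}\right) 129 = 142 + \left(9 - \left(-26\right)^{2}\right) 129 = 142 + \left(9 - 676\right) 129 = 142 - 86043 = -85901$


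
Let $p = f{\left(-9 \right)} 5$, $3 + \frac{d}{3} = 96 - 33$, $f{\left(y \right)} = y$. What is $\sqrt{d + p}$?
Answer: $3 \sqrt{15} \approx 11.619$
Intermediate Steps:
$d = 180$ ($d = -9 + 3 \left(96 - 33\right) = -9 + 3 \cdot 63 = -9 + 189 = 180$)
$p = -45$ ($p = \left(-9\right) 5 = -45$)
$\sqrt{d + p} = \sqrt{180 - 45} = \sqrt{135} = 3 \sqrt{15}$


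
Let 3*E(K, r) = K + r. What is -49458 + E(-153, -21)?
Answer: -49516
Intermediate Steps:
E(K, r) = K/3 + r/3 (E(K, r) = (K + r)/3 = K/3 + r/3)
-49458 + E(-153, -21) = -49458 + ((⅓)*(-153) + (⅓)*(-21)) = -49458 + (-51 - 7) = -49458 - 58 = -49516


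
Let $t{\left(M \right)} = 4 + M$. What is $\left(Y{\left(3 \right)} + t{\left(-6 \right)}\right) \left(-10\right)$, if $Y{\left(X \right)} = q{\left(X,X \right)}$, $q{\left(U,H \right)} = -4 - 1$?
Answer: $70$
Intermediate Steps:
$q{\left(U,H \right)} = -5$
$Y{\left(X \right)} = -5$
$\left(Y{\left(3 \right)} + t{\left(-6 \right)}\right) \left(-10\right) = \left(-5 + \left(4 - 6\right)\right) \left(-10\right) = \left(-5 - 2\right) \left(-10\right) = \left(-7\right) \left(-10\right) = 70$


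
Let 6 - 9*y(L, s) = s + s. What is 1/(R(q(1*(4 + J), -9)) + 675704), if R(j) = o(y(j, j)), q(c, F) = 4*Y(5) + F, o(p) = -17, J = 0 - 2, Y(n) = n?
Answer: 1/675687 ≈ 1.4800e-6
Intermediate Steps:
J = -2
y(L, s) = ⅔ - 2*s/9 (y(L, s) = ⅔ - (s + s)/9 = ⅔ - 2*s/9)
q(c, F) = 20 + F (q(c, F) = 4*5 + F = 20 + F)
R(j) = -17
1/(R(q(1*(4 + J), -9)) + 675704) = 1/(-17 + 675704) = 1/675687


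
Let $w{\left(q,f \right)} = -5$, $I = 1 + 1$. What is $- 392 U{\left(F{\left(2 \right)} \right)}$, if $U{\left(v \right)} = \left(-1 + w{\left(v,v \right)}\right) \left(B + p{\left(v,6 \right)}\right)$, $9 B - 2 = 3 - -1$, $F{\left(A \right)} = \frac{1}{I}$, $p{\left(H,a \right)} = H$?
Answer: $2744$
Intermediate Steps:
$I = 2$
$F{\left(A \right)} = \frac{1}{2}$
$B = \frac{2}{3}$ ($B = \frac{2}{9} + \frac{3 - -1}{9} = \frac{2}{9} + \frac{3 + 1}{9} = \frac{2}{9} + \frac{1}{9} \cdot 4 = \frac{2}{9} + \frac{4}{9} = \frac{2}{3} \approx 0.66667$)
$U{\left(v \right)} = -4 - 6 v$ ($U{\left(v \right)} = \left(-1 - 5\right) \left(\frac{2}{3} + v\right) = - 6 \left(\frac{2}{3} + v\right) = -4 - 6 v$)
$- 392 U{\left(F{\left(2 \right)} \right)} = - 392 \left(-4 - 3\right) = \left(-392\right) \left(-7\right) = 2744$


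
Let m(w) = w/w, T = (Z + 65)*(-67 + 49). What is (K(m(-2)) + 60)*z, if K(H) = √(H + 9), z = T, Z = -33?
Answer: -34560 - 576*√10 ≈ -36382.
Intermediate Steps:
T = -576 (T = (-33 + 65)*(-67 + 49) = 32*(-18) = -576)
m(w) = 1
z = -576
K(H) = √(9 + H)
(K(m(-2)) + 60)*z = (√(9 + 1) + 60)*(-576) = (√10 + 60)*(-576) = (60 + √10)*(-576) = -34560 - 576*√10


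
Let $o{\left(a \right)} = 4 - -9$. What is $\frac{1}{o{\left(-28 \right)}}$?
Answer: $\frac{1}{13} \approx 0.076923$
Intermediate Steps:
$o{\left(a \right)} = 13$ ($o{\left(a \right)} = 4 + 9 = 13$)
$\frac{1}{o{\left(-28 \right)}} = \frac{1}{13}$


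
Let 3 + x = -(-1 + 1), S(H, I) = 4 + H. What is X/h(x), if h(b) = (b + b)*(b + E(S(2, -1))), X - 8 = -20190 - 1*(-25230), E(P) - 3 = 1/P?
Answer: -5048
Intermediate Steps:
E(P) = 3 + 1/P
x = -3 (x = -3 - (-1 + 1) = -3 - 1*0 = -3 + 0 = -3)
X = 5048 (X = 8 + (-20190 - 1*(-25230)) = 8 + (-20190 + 25230) = 8 + 5040 = 5048)
h(b) = 2*b*(19/6 + b) (h(b) = (b + b)*(b + (3 + 1/(4 + 2))) = (2*b)*(b + (3 + 1/6)) = (2*b)*(b + 19/6) = (2*b)*(19/6 + b) = 2*b*(19/6 + b))
X/h(x) = 5048/(((1/3)*(-3)*(19 + 6*(-3)))) = 5048/(((1/3)*(-3)*(19 - 18))) = 5048/(((1/3)*(-3)*1)) = 5048/(-1) = 5048*(-1) = -5048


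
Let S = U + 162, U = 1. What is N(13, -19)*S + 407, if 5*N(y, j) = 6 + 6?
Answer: 3991/5 ≈ 798.20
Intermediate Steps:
N(y, j) = 12/5 (N(y, j) = (6 + 6)/5 = (⅕)*12 = 12/5)
S = 163 (S = 1 + 162 = 163)
N(13, -19)*S + 407 = (12/5)*163 + 407 = 1956/5 + 407 = 3991/5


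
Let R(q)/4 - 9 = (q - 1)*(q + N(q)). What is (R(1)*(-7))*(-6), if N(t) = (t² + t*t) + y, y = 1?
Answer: 1512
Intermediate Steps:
N(t) = 1 + 2*t² (N(t) = (t² + t*t) + 1 = (t² + t²) + 1 = 2*t² + 1 = 1 + 2*t²)
R(q) = 36 + 4*(-1 + q)*(1 + q + 2*q²) (R(q) = 36 + 4*((q - 1)*(q + (1 + 2*q²))) = 36 + 4*((-1 + q)*(1 + q + 2*q²)) = 36 + 4*(-1 + q)*(1 + q + 2*q²))
(R(1)*(-7))*(-6) = ((32 - 4*1² + 8*1³)*(-7))*(-6) = ((32 - 4*1 + 8*1)*(-7))*(-6) = ((32 - 4 + 8)*(-7))*(-6) = (36*(-7))*(-6) = -252*(-6) = 1512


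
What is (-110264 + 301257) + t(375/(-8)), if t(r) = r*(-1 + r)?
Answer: 12367177/64 ≈ 1.9324e+5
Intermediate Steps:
(-110264 + 301257) + t(375/(-8)) = (-110264 + 301257) + (375/(-8))*(-1 + 375/(-8)) = 190993 + (375*(-1/8))*(-1 + 375*(-1/8)) = 190993 - 375*(-1 - 375/8)/8 = 190993 - 375/8*(-383/8) = 190993 + 143625/64 = 12367177/64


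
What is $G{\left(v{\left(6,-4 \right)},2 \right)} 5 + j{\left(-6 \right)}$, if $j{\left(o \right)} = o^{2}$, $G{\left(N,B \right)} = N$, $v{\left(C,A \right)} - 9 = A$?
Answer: $61$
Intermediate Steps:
$v{\left(C,A \right)} = 9 + A$
$G{\left(v{\left(6,-4 \right)},2 \right)} 5 + j{\left(-6 \right)} = \left(9 - 4\right) 5 + \left(-6\right)^{2} = 5 \cdot 5 + 36 = 25 + 36 = 61$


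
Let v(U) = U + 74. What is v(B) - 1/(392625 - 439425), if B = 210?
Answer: 13291201/46800 ≈ 284.00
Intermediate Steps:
v(U) = 74 + U
v(B) - 1/(392625 - 439425) = (74 + 210) - 1/(392625 - 439425) = 284 - 1/(-46800) = 284 - 1*(-1/46800) = 284 + 1/46800 = 13291201/46800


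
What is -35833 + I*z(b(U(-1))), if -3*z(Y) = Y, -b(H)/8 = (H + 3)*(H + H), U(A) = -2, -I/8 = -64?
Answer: -123883/3 ≈ -41294.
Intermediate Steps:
I = 512 (I = -8*(-64) = 512)
b(H) = -16*H*(3 + H) (b(H) = -8*(H + 3)*(H + H) = -8*(3 + H)*2*H = -16*H*(3 + H))
z(Y) = -Y/3
-35833 + I*z(b(U(-1))) = -35833 + 512*(-(-16)*(-2)*(3 - 2)/3) = -35833 + 512*(-(-16)*(-2)/3) = -35833 + 512*(-⅓*32) = -35833 + 512*(-32/3) = -35833 - 16384/3 = -123883/3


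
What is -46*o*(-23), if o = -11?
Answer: -11638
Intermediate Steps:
-46*o*(-23) = -46*(-11)*(-23) = 506*(-23) = -11638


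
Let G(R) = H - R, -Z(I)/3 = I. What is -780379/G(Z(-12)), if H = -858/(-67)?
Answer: 52285393/1554 ≈ 33646.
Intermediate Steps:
Z(I) = -3*I
H = 858/67 (H = -858*(-1/67) = 858/67 ≈ 12.806)
G(R) = 858/67 - R
-780379/G(Z(-12)) = -780379/(858/67 - (-3)*(-12)) = -780379/(858/67 - 1*36) = -780379/(858/67 - 36) = -780379/(-1554/67) = -780379*(-67/1554) = 52285393/1554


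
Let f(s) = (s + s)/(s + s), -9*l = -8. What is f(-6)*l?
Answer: 8/9 ≈ 0.88889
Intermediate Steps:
l = 8/9 (l = -⅑*(-8) = 8/9 ≈ 0.88889)
f(s) = 1 (f(s) = (2*s)/((2*s)) = (2*s)*(1/(2*s)) = 1)
f(-6)*l = 1*(8/9) = 8/9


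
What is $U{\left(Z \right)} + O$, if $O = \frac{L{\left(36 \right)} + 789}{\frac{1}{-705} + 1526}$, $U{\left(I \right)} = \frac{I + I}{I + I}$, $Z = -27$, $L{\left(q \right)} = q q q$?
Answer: $\frac{34524554}{1075829} \approx 32.091$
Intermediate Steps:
$L{\left(q \right)} = q^{3}$ ($L{\left(q \right)} = q^{2} q = q^{3}$)
$U{\left(I \right)} = 1$ ($U{\left(I \right)} = \frac{2 I}{2 I} = 2 I \frac{1}{2 I} = 1$)
$O = \frac{33448725}{1075829}$ ($O = \frac{36^{3} + 789}{\frac{1}{-705} + 1526} = \frac{46656 + 789}{- \frac{1}{705} + 1526} = \frac{47445}{\frac{1075829}{705}} = 47445 \cdot \frac{705}{1075829} = \frac{33448725}{1075829} \approx 31.091$)
$U{\left(Z \right)} + O = 1 + \frac{33448725}{1075829} = \frac{34524554}{1075829}$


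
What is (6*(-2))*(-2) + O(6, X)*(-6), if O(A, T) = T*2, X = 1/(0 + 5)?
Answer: 108/5 ≈ 21.600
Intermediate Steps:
X = ⅕ (X = 1/5 = ⅕ ≈ 0.20000)
O(A, T) = 2*T
(6*(-2))*(-2) + O(6, X)*(-6) = (6*(-2))*(-2) + (2*(⅕))*(-6) = -12*(-2) + (⅖)*(-6) = 24 - 12/5 = 108/5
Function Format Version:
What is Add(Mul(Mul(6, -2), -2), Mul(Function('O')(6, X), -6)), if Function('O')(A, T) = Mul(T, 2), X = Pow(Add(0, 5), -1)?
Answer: Rational(108, 5) ≈ 21.600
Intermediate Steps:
X = Rational(1, 5) (X = Pow(5, -1) = Rational(1, 5) ≈ 0.20000)
Function('O')(A, T) = Mul(2, T)
Add(Mul(Mul(6, -2), -2), Mul(Function('O')(6, X), -6)) = Add(Mul(Mul(6, -2), -2), Mul(Mul(2, Rational(1, 5)), -6)) = Add(Mul(-12, -2), Mul(Rational(2, 5), -6)) = Add(24, Rational(-12, 5)) = Rational(108, 5)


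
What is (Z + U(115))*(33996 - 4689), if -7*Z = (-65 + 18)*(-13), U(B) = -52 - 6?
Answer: -29805219/7 ≈ -4.2579e+6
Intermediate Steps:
U(B) = -58
Z = -611/7 (Z = -(-65 + 18)*(-13)/7 = -(-47)*(-13)/7 = -1/7*611 = -611/7 ≈ -87.286)
(Z + U(115))*(33996 - 4689) = (-611/7 - 58)*(33996 - 4689) = -1017/7*29307 = -29805219/7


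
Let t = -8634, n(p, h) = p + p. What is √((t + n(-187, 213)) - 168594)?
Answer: I*√177602 ≈ 421.43*I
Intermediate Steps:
n(p, h) = 2*p
√((t + n(-187, 213)) - 168594) = √((-8634 + 2*(-187)) - 168594) = √((-8634 - 374) - 168594) = √(-9008 - 168594) = √(-177602) = I*√177602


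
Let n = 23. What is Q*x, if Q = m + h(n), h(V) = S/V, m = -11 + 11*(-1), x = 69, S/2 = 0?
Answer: -1518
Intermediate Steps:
S = 0 (S = 2*0 = 0)
m = -22 (m = -11 - 11 = -22)
h(V) = 0 (h(V) = 0/V = 0)
Q = -22 (Q = -22 + 0 = -22)
Q*x = -22*69 = -1518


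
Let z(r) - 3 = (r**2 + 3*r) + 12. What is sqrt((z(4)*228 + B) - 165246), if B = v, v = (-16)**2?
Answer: I*sqrt(155186) ≈ 393.94*I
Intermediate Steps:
v = 256
z(r) = 15 + r**2 + 3*r (z(r) = 3 + ((r**2 + 3*r) + 12) = 3 + (12 + r**2 + 3*r) = 15 + r**2 + 3*r)
B = 256
sqrt((z(4)*228 + B) - 165246) = sqrt(((15 + 4**2 + 3*4)*228 + 256) - 165246) = sqrt(((15 + 16 + 12)*228 + 256) - 165246) = sqrt((43*228 + 256) - 165246) = sqrt((9804 + 256) - 165246) = sqrt(10060 - 165246) = sqrt(-155186) = I*sqrt(155186)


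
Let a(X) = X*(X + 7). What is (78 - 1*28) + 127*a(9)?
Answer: 18338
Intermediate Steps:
a(X) = X*(7 + X)
(78 - 1*28) + 127*a(9) = (78 - 1*28) + 127*(9*(7 + 9)) = (78 - 28) + 127*(9*16) = 50 + 127*144 = 50 + 18288 = 18338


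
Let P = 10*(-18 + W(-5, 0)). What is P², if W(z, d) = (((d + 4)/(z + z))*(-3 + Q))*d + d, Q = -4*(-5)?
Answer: 32400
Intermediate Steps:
Q = 20
W(z, d) = d + 17*d*(4 + d)/(2*z) (W(z, d) = (((d + 4)/(z + z))*(-3 + 20))*d + d = (((4 + d)/((2*z)))*17)*d + d = (((4 + d)*(1/(2*z)))*17)*d + d = (((4 + d)/(2*z))*17)*d + d = (17*(4 + d)/(2*z))*d + d = 17*d*(4 + d)/(2*z) + d = d + 17*d*(4 + d)/(2*z))
P = -180 (P = 10*(-18 + (½)*0*(68 + 2*(-5) + 17*0)/(-5)) = 10*(-18 + (½)*0*(-⅕)*(68 - 10 + 0)) = 10*(-18 + (½)*0*(-⅕)*58) = 10*(-18 + 0) = 10*(-18) = -180)
P² = (-180)² = 32400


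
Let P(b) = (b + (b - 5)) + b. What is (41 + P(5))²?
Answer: 2601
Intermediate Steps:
P(b) = -5 + 3*b (P(b) = (b + (-5 + b)) + b = (-5 + 2*b) + b = -5 + 3*b)
(41 + P(5))² = (41 + (-5 + 3*5))² = (41 + (-5 + 15))² = (41 + 10)² = 51² = 2601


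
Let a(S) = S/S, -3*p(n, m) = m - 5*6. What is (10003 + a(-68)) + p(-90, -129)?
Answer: 10057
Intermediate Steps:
p(n, m) = 10 - m/3 (p(n, m) = -(m - 5*6)/3 = -(m - 30)/3 = -(-30 + m)/3 = 10 - m/3)
a(S) = 1
(10003 + a(-68)) + p(-90, -129) = (10003 + 1) + (10 - 1/3*(-129)) = 10004 + (10 + 43) = 10004 + 53 = 10057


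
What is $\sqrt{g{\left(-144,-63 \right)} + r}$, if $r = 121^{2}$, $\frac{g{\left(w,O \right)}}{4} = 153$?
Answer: $\sqrt{15253} \approx 123.5$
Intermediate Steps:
$g{\left(w,O \right)} = 612$ ($g{\left(w,O \right)} = 4 \cdot 153 = 612$)
$r = 14641$
$\sqrt{g{\left(-144,-63 \right)} + r} = \sqrt{612 + 14641} = \sqrt{15253}$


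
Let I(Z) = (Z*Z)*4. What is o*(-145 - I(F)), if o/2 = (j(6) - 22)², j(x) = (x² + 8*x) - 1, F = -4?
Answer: -1555378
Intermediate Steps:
I(Z) = 4*Z² (I(Z) = Z²*4 = 4*Z²)
j(x) = -1 + x² + 8*x
o = 7442 (o = 2*((-1 + 6² + 8*6) - 22)² = 2*((-1 + 36 + 48) - 22)² = 2*(83 - 22)² = 2*61² = 2*3721 = 7442)
o*(-145 - I(F)) = 7442*(-145 - 4*(-4)²) = 7442*(-145 - 4*16) = 7442*(-145 - 1*64) = 7442*(-145 - 64) = 7442*(-209) = -1555378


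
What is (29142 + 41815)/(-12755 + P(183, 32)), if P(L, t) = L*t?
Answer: -70957/6899 ≈ -10.285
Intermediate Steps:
(29142 + 41815)/(-12755 + P(183, 32)) = (29142 + 41815)/(-12755 + 183*32) = 70957/(-12755 + 5856) = 70957/(-6899) = 70957*(-1/6899) = -70957/6899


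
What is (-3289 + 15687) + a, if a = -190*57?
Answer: 1568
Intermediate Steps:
a = -10830
(-3289 + 15687) + a = (-3289 + 15687) - 10830 = 12398 - 10830 = 1568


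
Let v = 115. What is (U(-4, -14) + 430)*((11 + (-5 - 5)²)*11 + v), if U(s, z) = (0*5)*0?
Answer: 574480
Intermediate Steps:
U(s, z) = 0 (U(s, z) = 0*0 = 0)
(U(-4, -14) + 430)*((11 + (-5 - 5)²)*11 + v) = (0 + 430)*((11 + (-5 - 5)²)*11 + 115) = 430*((11 + (-10)²)*11 + 115) = 430*((11 + 100)*11 + 115) = 430*(111*11 + 115) = 430*(1221 + 115) = 430*1336 = 574480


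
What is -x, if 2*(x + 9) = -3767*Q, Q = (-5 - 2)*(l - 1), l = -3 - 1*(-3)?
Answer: 26387/2 ≈ 13194.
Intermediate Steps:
l = 0 (l = -3 + 3 = 0)
Q = 7 (Q = (-5 - 2)*(0 - 1) = -7*(-1) = 7)
x = -26387/2 (x = -9 + (-3767*7)/2 = -9 + (½)*(-26369) = -9 - 26369/2 = -26387/2 ≈ -13194.)
-x = -1*(-26387/2) = 26387/2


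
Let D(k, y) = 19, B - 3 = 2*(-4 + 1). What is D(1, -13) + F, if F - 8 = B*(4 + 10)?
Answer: -15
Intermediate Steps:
B = -3 (B = 3 + 2*(-4 + 1) = 3 + 2*(-3) = 3 - 6 = -3)
F = -34 (F = 8 - 3*(4 + 10) = 8 - 3*14 = 8 - 42 = -34)
D(1, -13) + F = 19 - 34 = -15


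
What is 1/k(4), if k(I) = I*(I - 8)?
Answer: -1/16 ≈ -0.062500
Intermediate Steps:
k(I) = I*(-8 + I)
1/k(4) = 1/(4*(-8 + 4)) = 1/(4*(-4)) = 1/(-16) = -1/16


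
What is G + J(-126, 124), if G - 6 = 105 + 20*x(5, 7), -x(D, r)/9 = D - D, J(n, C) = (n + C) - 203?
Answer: -94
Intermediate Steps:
J(n, C) = -203 + C + n (J(n, C) = (C + n) - 203 = -203 + C + n)
x(D, r) = 0 (x(D, r) = -9*(D - D) = -9*0 = 0)
G = 111 (G = 6 + (105 + 20*0) = 6 + (105 + 0) = 6 + 105 = 111)
G + J(-126, 124) = 111 + (-203 + 124 - 126) = 111 - 205 = -94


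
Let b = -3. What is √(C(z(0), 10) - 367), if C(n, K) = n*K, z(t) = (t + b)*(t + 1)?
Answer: I*√397 ≈ 19.925*I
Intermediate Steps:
z(t) = (1 + t)*(-3 + t) (z(t) = (t - 3)*(t + 1) = (-3 + t)*(1 + t) = (1 + t)*(-3 + t))
C(n, K) = K*n
√(C(z(0), 10) - 367) = √(10*(-3 + 0² - 2*0) - 367) = √(10*(-3 + 0 + 0) - 367) = √(10*(-3) - 367) = √(-30 - 367) = √(-397) = I*√397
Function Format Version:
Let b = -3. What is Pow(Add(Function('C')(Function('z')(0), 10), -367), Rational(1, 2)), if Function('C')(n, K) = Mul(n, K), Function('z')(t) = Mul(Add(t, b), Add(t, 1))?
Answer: Mul(I, Pow(397, Rational(1, 2))) ≈ Mul(19.925, I)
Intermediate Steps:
Function('z')(t) = Mul(Add(1, t), Add(-3, t)) (Function('z')(t) = Mul(Add(t, -3), Add(t, 1)) = Mul(Add(-3, t), Add(1, t)) = Mul(Add(1, t), Add(-3, t)))
Function('C')(n, K) = Mul(K, n)
Pow(Add(Function('C')(Function('z')(0), 10), -367), Rational(1, 2)) = Pow(Add(Mul(10, Add(-3, Pow(0, 2), Mul(-2, 0))), -367), Rational(1, 2)) = Pow(Add(Mul(10, Add(-3, 0, 0)), -367), Rational(1, 2)) = Pow(Add(Mul(10, -3), -367), Rational(1, 2)) = Pow(Add(-30, -367), Rational(1, 2)) = Pow(-397, Rational(1, 2)) = Mul(I, Pow(397, Rational(1, 2)))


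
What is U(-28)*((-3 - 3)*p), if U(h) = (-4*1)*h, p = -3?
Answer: 2016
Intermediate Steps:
U(h) = -4*h
U(-28)*((-3 - 3)*p) = (-4*(-28))*((-3 - 3)*(-3)) = 112*(-6*(-3)) = 112*18 = 2016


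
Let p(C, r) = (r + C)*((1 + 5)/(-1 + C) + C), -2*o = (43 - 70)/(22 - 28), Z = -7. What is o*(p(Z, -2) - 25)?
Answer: -1611/16 ≈ -100.69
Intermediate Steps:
o = -9/4 (o = -(43 - 70)/(2*(22 - 28)) = -(-27)/(2*(-6)) = -(-27)*(-1)/(2*6) = -½*9/2 = -9/4 ≈ -2.2500)
p(C, r) = (C + r)*(C + 6/(-1 + C)) (p(C, r) = (C + r)*(6/(-1 + C) + C) = (C + r)*(C + 6/(-1 + C)))
o*(p(Z, -2) - 25) = -9*(((-7)³ - 1*(-7)² + 6*(-7) + 6*(-2) - 2*(-7)² - 1*(-7)*(-2))/(-1 - 7) - 25)/4 = -9*((-343 - 1*49 - 42 - 12 - 2*49 - 14)/(-8) - 25)/4 = -9*(-(-343 - 49 - 42 - 12 - 98 - 14)/8 - 25)/4 = -9*(-⅛*(-558) - 25)/4 = -9*(279/4 - 25)/4 = -9/4*179/4 = -1611/16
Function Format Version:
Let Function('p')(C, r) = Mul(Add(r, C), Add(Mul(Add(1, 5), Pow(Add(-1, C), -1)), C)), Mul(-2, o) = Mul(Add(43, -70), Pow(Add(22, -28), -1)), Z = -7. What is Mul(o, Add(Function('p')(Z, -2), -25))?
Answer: Rational(-1611, 16) ≈ -100.69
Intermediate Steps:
o = Rational(-9, 4) (o = Mul(Rational(-1, 2), Mul(Add(43, -70), Pow(Add(22, -28), -1))) = Mul(Rational(-1, 2), Mul(-27, Pow(-6, -1))) = Mul(Rational(-1, 2), Mul(-27, Rational(-1, 6))) = Mul(Rational(-1, 2), Rational(9, 2)) = Rational(-9, 4) ≈ -2.2500)
Function('p')(C, r) = Mul(Add(C, r), Add(C, Mul(6, Pow(Add(-1, C), -1)))) (Function('p')(C, r) = Mul(Add(C, r), Add(Mul(6, Pow(Add(-1, C), -1)), C)) = Mul(Add(C, r), Add(C, Mul(6, Pow(Add(-1, C), -1)))))
Mul(o, Add(Function('p')(Z, -2), -25)) = Mul(Rational(-9, 4), Add(Mul(Pow(Add(-1, -7), -1), Add(Pow(-7, 3), Mul(-1, Pow(-7, 2)), Mul(6, -7), Mul(6, -2), Mul(-2, Pow(-7, 2)), Mul(-1, -7, -2))), -25)) = Mul(Rational(-9, 4), Add(Mul(Pow(-8, -1), Add(-343, Mul(-1, 49), -42, -12, Mul(-2, 49), -14)), -25)) = Mul(Rational(-9, 4), Add(Mul(Rational(-1, 8), Add(-343, -49, -42, -12, -98, -14)), -25)) = Mul(Rational(-9, 4), Add(Mul(Rational(-1, 8), -558), -25)) = Mul(Rational(-9, 4), Add(Rational(279, 4), -25)) = Mul(Rational(-9, 4), Rational(179, 4)) = Rational(-1611, 16)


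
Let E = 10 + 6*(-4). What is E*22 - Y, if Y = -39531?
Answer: 39223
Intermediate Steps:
E = -14 (E = 10 - 24 = -14)
E*22 - Y = -14*22 - 1*(-39531) = -308 + 39531 = 39223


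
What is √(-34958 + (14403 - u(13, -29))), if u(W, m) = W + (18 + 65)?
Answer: I*√20651 ≈ 143.7*I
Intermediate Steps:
u(W, m) = 83 + W (u(W, m) = W + 83 = 83 + W)
√(-34958 + (14403 - u(13, -29))) = √(-34958 + (14403 - (83 + 13))) = √(-34958 + (14403 - 1*96)) = √(-34958 + (14403 - 96)) = √(-34958 + 14307) = √(-20651) = I*√20651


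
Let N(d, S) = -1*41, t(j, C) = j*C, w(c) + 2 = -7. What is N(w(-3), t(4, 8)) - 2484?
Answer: -2525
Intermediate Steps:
w(c) = -9 (w(c) = -2 - 7 = -9)
t(j, C) = C*j
N(d, S) = -41
N(w(-3), t(4, 8)) - 2484 = -41 - 2484 = -2525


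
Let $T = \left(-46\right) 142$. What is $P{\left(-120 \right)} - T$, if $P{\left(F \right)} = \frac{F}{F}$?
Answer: $6533$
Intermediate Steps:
$T = -6532$
$P{\left(F \right)} = 1$
$P{\left(-120 \right)} - T = 1 - -6532 = 1 + 6532 = 6533$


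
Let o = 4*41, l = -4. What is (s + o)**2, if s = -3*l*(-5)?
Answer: 10816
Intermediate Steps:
s = -60 (s = -3*(-4)*(-5) = 12*(-5) = -60)
o = 164
(s + o)**2 = (-60 + 164)**2 = 104**2 = 10816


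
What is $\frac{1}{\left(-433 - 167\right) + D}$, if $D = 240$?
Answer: $- \frac{1}{360} \approx -0.0027778$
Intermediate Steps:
$\frac{1}{\left(-433 - 167\right) + D} = \frac{1}{\left(-433 - 167\right) + 240} = \frac{1}{-600 + 240} = \frac{1}{-360} = - \frac{1}{360}$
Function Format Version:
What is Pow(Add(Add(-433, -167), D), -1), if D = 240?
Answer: Rational(-1, 360) ≈ -0.0027778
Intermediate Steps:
Pow(Add(Add(-433, -167), D), -1) = Pow(Add(Add(-433, -167), 240), -1) = Pow(Add(-600, 240), -1) = Pow(-360, -1) = Rational(-1, 360)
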